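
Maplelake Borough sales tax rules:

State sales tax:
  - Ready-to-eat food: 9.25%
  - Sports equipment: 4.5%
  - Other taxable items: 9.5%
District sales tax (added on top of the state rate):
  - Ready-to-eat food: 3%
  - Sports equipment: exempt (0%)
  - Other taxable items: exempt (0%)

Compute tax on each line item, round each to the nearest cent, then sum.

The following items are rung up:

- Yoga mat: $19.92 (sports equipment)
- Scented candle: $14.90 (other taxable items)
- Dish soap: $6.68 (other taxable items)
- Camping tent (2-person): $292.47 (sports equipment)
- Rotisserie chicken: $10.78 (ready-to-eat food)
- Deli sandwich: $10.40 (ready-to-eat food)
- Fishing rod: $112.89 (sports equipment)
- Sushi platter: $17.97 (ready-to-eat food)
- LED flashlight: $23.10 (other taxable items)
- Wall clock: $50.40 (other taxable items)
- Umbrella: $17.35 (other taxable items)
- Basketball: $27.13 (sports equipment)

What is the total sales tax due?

Yoga mat $19.92: sports equipment → 4.5% + 0% district = 4.5% → $0.90
Scented candle $14.90: other taxable items → 9.5% + 0% district = 9.5% → $1.42
Dish soap $6.68: other taxable items → 9.5% + 0% district = 9.5% → $0.63
Camping tent (2-person) $292.47: sports equipment → 4.5% + 0% district = 4.5% → $13.16
Rotisserie chicken $10.78: ready-to-eat food → 9.25% + 3% district = 12.25% → $1.32
Deli sandwich $10.40: ready-to-eat food → 9.25% + 3% district = 12.25% → $1.27
Fishing rod $112.89: sports equipment → 4.5% + 0% district = 4.5% → $5.08
Sushi platter $17.97: ready-to-eat food → 9.25% + 3% district = 12.25% → $2.20
LED flashlight $23.10: other taxable items → 9.5% + 0% district = 9.5% → $2.19
Wall clock $50.40: other taxable items → 9.5% + 0% district = 9.5% → $4.79
Umbrella $17.35: other taxable items → 9.5% + 0% district = 9.5% → $1.65
Basketball $27.13: sports equipment → 4.5% + 0% district = 4.5% → $1.22
Total tax = $0.90 + $1.42 + $0.63 + $13.16 + $1.32 + $1.27 + $5.08 + $2.20 + $2.19 + $4.79 + $1.65 + $1.22 = $35.83

$35.83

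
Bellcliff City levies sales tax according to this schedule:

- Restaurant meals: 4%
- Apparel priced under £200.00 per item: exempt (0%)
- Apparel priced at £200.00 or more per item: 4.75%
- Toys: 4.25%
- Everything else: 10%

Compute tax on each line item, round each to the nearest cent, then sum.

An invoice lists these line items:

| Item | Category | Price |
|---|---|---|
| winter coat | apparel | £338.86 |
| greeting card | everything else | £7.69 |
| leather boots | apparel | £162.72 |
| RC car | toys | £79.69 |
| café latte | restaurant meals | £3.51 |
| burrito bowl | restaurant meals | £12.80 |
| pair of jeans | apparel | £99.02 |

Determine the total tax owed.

Winter coat £338.86: apparel, £200.00 or more → 4.75% → £16.10
Greeting card £7.69: everything else → 10% → £0.77
Leather boots £162.72: apparel, under £200.00 → 0% → £0.00
RC car £79.69: toys → 4.25% → £3.39
Café latte £3.51: restaurant meals → 4% → £0.14
Burrito bowl £12.80: restaurant meals → 4% → £0.51
Pair of jeans £99.02: apparel, under £200.00 → 0% → £0.00
Total tax = £16.10 + £0.77 + £3.39 + £0.14 + £0.51 = £20.91

£20.91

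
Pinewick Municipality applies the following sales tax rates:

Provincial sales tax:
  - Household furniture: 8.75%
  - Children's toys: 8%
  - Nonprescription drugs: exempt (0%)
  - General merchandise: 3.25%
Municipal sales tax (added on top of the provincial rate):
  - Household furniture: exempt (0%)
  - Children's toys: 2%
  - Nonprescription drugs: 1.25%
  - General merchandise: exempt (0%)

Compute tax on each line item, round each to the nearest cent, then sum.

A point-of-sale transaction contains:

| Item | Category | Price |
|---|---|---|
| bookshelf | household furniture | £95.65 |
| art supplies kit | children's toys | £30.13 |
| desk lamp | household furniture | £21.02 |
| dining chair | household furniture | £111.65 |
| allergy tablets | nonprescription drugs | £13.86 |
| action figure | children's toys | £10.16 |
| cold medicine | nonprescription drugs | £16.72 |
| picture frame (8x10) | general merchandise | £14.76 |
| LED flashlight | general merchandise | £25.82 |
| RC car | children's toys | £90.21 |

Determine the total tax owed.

Bookshelf £95.65: household furniture → 8.75% + 0% municipal = 8.75% → £8.37
Art supplies kit £30.13: children's toys → 8% + 2% municipal = 10% → £3.01
Desk lamp £21.02: household furniture → 8.75% + 0% municipal = 8.75% → £1.84
Dining chair £111.65: household furniture → 8.75% + 0% municipal = 8.75% → £9.77
Allergy tablets £13.86: nonprescription drugs → 0% + 1.25% municipal = 1.25% → £0.17
Action figure £10.16: children's toys → 8% + 2% municipal = 10% → £1.02
Cold medicine £16.72: nonprescription drugs → 0% + 1.25% municipal = 1.25% → £0.21
Picture frame (8x10) £14.76: general merchandise → 3.25% + 0% municipal = 3.25% → £0.48
LED flashlight £25.82: general merchandise → 3.25% + 0% municipal = 3.25% → £0.84
RC car £90.21: children's toys → 8% + 2% municipal = 10% → £9.02
Total tax = £8.37 + £3.01 + £1.84 + £9.77 + £0.17 + £1.02 + £0.21 + £0.48 + £0.84 + £9.02 = £34.73

£34.73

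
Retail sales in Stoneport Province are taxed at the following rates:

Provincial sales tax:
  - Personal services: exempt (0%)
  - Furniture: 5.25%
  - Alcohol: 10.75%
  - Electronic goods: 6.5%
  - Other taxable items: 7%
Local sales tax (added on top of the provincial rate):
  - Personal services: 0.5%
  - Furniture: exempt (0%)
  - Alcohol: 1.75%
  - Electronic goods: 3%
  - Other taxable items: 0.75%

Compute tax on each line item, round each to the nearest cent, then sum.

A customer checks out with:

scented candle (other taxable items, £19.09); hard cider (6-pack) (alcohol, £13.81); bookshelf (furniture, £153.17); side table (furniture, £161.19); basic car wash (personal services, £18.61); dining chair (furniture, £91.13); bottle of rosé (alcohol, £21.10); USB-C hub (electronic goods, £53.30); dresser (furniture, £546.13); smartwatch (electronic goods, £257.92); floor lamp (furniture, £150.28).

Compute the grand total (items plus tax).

Scented candle £19.09: other taxable items → 7% + 0.75% local = 7.75% → £1.48
Hard cider (6-pack) £13.81: alcohol → 10.75% + 1.75% local = 12.5% → £1.73
Bookshelf £153.17: furniture → 5.25% + 0% local = 5.25% → £8.04
Side table £161.19: furniture → 5.25% + 0% local = 5.25% → £8.46
Basic car wash £18.61: personal services → 0% + 0.5% local = 0.5% → £0.09
Dining chair £91.13: furniture → 5.25% + 0% local = 5.25% → £4.78
Bottle of rosé £21.10: alcohol → 10.75% + 1.75% local = 12.5% → £2.64
USB-C hub £53.30: electronic goods → 6.5% + 3% local = 9.5% → £5.06
Dresser £546.13: furniture → 5.25% + 0% local = 5.25% → £28.67
Smartwatch £257.92: electronic goods → 6.5% + 3% local = 9.5% → £24.50
Floor lamp £150.28: furniture → 5.25% + 0% local = 5.25% → £7.89
Subtotal = £1485.73; tax = £93.34; total due = £1579.07

£1579.07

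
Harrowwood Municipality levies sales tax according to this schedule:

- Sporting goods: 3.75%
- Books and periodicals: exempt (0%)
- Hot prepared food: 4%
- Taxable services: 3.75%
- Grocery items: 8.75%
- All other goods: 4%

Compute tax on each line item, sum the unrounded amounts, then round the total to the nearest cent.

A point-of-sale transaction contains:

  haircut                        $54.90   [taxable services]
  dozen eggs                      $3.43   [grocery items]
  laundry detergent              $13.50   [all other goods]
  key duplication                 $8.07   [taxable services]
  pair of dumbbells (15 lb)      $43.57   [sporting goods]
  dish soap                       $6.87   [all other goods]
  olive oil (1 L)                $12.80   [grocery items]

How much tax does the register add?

Haircut $54.90: taxable services → 3.75% → $2.05875
Dozen eggs $3.43: grocery items → 8.75% → $0.300125
Laundry detergent $13.50: all other goods → 4% → $0.54
Key duplication $8.07: taxable services → 3.75% → $0.302625
Pair of dumbbells (15 lb) $43.57: sporting goods → 3.75% → $1.633875
Dish soap $6.87: all other goods → 4% → $0.2748
Olive oil (1 L) $12.80: grocery items → 8.75% → $1.12
Unrounded tax sum = $6.230175 → $6.23

$6.23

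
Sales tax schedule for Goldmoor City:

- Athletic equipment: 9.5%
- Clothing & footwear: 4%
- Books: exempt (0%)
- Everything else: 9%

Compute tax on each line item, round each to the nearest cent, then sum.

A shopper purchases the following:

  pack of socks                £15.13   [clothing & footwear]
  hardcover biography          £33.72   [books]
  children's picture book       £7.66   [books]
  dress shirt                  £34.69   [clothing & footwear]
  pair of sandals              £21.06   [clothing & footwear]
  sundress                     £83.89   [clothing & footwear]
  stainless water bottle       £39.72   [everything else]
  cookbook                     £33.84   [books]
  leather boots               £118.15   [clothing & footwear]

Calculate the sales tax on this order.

Pack of socks £15.13: clothing & footwear → 4% → £0.61
Hardcover biography £33.72: books → 0% → £0.00
Children's picture book £7.66: books → 0% → £0.00
Dress shirt £34.69: clothing & footwear → 4% → £1.39
Pair of sandals £21.06: clothing & footwear → 4% → £0.84
Sundress £83.89: clothing & footwear → 4% → £3.36
Stainless water bottle £39.72: everything else → 9% → £3.57
Cookbook £33.84: books → 0% → £0.00
Leather boots £118.15: clothing & footwear → 4% → £4.73
Total tax = £0.61 + £1.39 + £0.84 + £3.36 + £3.57 + £4.73 = £14.50

£14.50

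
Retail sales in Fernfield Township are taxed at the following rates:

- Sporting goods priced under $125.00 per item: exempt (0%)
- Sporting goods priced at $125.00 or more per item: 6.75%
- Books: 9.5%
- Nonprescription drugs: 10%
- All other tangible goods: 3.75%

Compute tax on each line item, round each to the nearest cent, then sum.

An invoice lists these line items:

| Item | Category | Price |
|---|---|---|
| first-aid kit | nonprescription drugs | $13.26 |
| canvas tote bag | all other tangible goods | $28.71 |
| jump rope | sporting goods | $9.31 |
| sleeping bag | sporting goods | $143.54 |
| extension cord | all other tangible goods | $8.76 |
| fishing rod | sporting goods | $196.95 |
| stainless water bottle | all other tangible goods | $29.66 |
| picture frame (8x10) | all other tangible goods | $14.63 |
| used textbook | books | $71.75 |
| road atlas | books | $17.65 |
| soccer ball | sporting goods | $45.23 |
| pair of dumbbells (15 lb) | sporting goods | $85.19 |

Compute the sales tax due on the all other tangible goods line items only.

Canvas tote bag $28.71: all other tangible goods → 3.75% → $1.08
Extension cord $8.76: all other tangible goods → 3.75% → $0.33
Stainless water bottle $29.66: all other tangible goods → 3.75% → $1.11
Picture frame (8x10) $14.63: all other tangible goods → 3.75% → $0.55
Tax on all other tangible goods = $1.08 + $0.33 + $1.11 + $0.55 = $3.07

$3.07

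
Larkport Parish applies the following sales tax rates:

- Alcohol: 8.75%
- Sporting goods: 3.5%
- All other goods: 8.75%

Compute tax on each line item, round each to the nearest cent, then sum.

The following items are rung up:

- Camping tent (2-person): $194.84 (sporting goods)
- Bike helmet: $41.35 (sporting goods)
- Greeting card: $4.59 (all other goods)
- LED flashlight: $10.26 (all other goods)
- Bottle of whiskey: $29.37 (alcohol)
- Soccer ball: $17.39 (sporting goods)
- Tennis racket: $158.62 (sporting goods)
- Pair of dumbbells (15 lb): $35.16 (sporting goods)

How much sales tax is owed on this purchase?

Camping tent (2-person) $194.84: sporting goods → 3.5% → $6.82
Bike helmet $41.35: sporting goods → 3.5% → $1.45
Greeting card $4.59: all other goods → 8.75% → $0.40
LED flashlight $10.26: all other goods → 8.75% → $0.90
Bottle of whiskey $29.37: alcohol → 8.75% → $2.57
Soccer ball $17.39: sporting goods → 3.5% → $0.61
Tennis racket $158.62: sporting goods → 3.5% → $5.55
Pair of dumbbells (15 lb) $35.16: sporting goods → 3.5% → $1.23
Total tax = $6.82 + $1.45 + $0.40 + $0.90 + $2.57 + $0.61 + $5.55 + $1.23 = $19.53

$19.53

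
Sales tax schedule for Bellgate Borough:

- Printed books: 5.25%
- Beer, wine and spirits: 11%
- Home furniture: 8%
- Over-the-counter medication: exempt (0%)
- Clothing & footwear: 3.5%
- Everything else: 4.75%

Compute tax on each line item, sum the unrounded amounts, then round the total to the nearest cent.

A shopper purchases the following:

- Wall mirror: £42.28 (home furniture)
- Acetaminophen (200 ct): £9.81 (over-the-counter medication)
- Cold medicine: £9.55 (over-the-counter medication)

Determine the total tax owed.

Wall mirror £42.28: home furniture → 8% → £3.3824
Acetaminophen (200 ct) £9.81: over-the-counter medication → 0% → £0.00
Cold medicine £9.55: over-the-counter medication → 0% → £0.00
Unrounded tax sum = £3.3824 → £3.38

£3.38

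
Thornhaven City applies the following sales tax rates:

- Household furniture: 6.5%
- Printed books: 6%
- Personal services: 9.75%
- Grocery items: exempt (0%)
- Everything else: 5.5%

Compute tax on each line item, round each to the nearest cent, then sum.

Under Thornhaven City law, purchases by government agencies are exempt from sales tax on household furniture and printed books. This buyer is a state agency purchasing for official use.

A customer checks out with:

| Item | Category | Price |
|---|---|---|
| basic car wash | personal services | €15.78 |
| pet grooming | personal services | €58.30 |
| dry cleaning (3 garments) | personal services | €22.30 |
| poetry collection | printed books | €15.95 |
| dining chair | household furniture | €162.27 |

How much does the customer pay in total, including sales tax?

Basic car wash €15.78: personal services → 9.75% → €1.54
Pet grooming €58.30: personal services → 9.75% → €5.68
Dry cleaning (3 garments) €22.30: personal services → 9.75% → €2.17
Poetry collection €15.95: printed books, buyer-exempt → 0% → €0.00
Dining chair €162.27: household furniture, buyer-exempt → 0% → €0.00
Subtotal = €274.60; tax = €9.39; total due = €283.99

€283.99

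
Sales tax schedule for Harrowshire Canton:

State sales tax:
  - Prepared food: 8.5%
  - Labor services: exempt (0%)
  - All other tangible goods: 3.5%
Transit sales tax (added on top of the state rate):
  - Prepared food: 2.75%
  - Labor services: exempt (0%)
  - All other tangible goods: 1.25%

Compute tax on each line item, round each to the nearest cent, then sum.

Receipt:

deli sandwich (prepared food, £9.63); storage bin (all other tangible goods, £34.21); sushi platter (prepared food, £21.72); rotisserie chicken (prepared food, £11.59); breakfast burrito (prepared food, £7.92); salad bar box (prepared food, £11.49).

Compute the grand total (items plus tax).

£105.18

Deli sandwich £9.63: prepared food → 8.5% + 2.75% transit = 11.25% → £1.08
Storage bin £34.21: all other tangible goods → 3.5% + 1.25% transit = 4.75% → £1.62
Sushi platter £21.72: prepared food → 8.5% + 2.75% transit = 11.25% → £2.44
Rotisserie chicken £11.59: prepared food → 8.5% + 2.75% transit = 11.25% → £1.30
Breakfast burrito £7.92: prepared food → 8.5% + 2.75% transit = 11.25% → £0.89
Salad bar box £11.49: prepared food → 8.5% + 2.75% transit = 11.25% → £1.29
Subtotal = £96.56; tax = £8.62; total due = £105.18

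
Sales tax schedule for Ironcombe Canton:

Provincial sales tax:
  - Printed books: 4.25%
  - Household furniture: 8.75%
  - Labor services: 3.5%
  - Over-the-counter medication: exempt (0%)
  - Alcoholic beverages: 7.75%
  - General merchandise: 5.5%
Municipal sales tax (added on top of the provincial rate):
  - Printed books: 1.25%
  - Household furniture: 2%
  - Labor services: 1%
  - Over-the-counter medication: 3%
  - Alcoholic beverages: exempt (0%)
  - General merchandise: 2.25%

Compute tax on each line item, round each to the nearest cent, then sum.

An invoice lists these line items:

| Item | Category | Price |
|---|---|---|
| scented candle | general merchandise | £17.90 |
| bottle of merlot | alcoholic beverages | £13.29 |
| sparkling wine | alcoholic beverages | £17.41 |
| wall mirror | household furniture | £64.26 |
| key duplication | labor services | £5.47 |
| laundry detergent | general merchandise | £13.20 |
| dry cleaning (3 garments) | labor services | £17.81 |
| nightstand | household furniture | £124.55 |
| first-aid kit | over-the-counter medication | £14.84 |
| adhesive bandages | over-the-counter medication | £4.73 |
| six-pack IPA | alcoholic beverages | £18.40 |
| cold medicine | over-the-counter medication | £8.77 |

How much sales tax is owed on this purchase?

Scented candle £17.90: general merchandise → 5.5% + 2.25% municipal = 7.75% → £1.39
Bottle of merlot £13.29: alcoholic beverages → 7.75% + 0% municipal = 7.75% → £1.03
Sparkling wine £17.41: alcoholic beverages → 7.75% + 0% municipal = 7.75% → £1.35
Wall mirror £64.26: household furniture → 8.75% + 2% municipal = 10.75% → £6.91
Key duplication £5.47: labor services → 3.5% + 1% municipal = 4.5% → £0.25
Laundry detergent £13.20: general merchandise → 5.5% + 2.25% municipal = 7.75% → £1.02
Dry cleaning (3 garments) £17.81: labor services → 3.5% + 1% municipal = 4.5% → £0.80
Nightstand £124.55: household furniture → 8.75% + 2% municipal = 10.75% → £13.39
First-aid kit £14.84: over-the-counter medication → 0% + 3% municipal = 3% → £0.45
Adhesive bandages £4.73: over-the-counter medication → 0% + 3% municipal = 3% → £0.14
Six-pack IPA £18.40: alcoholic beverages → 7.75% + 0% municipal = 7.75% → £1.43
Cold medicine £8.77: over-the-counter medication → 0% + 3% municipal = 3% → £0.26
Total tax = £1.39 + £1.03 + £1.35 + £6.91 + £0.25 + £1.02 + £0.80 + £13.39 + £0.45 + £0.14 + £1.43 + £0.26 = £28.42

£28.42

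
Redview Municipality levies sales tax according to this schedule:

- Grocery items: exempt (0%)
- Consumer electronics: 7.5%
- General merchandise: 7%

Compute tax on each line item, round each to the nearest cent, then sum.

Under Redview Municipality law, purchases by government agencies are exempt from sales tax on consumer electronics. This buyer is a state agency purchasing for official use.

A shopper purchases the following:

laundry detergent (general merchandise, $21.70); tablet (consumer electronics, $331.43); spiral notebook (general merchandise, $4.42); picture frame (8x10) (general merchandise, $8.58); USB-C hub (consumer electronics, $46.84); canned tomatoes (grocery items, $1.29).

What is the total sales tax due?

$2.43

Laundry detergent $21.70: general merchandise → 7% → $1.52
Tablet $331.43: consumer electronics, buyer-exempt → 0% → $0.00
Spiral notebook $4.42: general merchandise → 7% → $0.31
Picture frame (8x10) $8.58: general merchandise → 7% → $0.60
USB-C hub $46.84: consumer electronics, buyer-exempt → 0% → $0.00
Canned tomatoes $1.29: grocery items → 0% → $0.00
Total tax = $1.52 + $0.31 + $0.60 = $2.43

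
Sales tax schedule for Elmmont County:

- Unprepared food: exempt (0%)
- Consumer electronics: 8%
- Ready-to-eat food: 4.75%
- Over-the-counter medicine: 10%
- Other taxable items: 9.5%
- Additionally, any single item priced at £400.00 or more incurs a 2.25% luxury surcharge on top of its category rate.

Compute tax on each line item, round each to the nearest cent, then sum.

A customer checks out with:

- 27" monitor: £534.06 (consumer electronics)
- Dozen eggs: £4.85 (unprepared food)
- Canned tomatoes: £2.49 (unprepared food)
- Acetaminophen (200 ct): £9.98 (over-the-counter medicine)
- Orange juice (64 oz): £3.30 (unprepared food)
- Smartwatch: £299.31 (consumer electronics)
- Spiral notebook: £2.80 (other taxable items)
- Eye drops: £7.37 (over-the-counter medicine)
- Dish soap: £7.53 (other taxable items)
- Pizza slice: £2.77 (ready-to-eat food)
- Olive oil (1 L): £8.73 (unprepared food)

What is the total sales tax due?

£81.54

27" monitor £534.06: consumer electronics → 8% + 2.25% surcharge = 10.25% → £54.74
Dozen eggs £4.85: unprepared food → 0% → £0.00
Canned tomatoes £2.49: unprepared food → 0% → £0.00
Acetaminophen (200 ct) £9.98: over-the-counter medicine → 10% → £1.00
Orange juice (64 oz) £3.30: unprepared food → 0% → £0.00
Smartwatch £299.31: consumer electronics → 8% → £23.94
Spiral notebook £2.80: other taxable items → 9.5% → £0.27
Eye drops £7.37: over-the-counter medicine → 10% → £0.74
Dish soap £7.53: other taxable items → 9.5% → £0.72
Pizza slice £2.77: ready-to-eat food → 4.75% → £0.13
Olive oil (1 L) £8.73: unprepared food → 0% → £0.00
Total tax = £54.74 + £1.00 + £23.94 + £0.27 + £0.74 + £0.72 + £0.13 = £81.54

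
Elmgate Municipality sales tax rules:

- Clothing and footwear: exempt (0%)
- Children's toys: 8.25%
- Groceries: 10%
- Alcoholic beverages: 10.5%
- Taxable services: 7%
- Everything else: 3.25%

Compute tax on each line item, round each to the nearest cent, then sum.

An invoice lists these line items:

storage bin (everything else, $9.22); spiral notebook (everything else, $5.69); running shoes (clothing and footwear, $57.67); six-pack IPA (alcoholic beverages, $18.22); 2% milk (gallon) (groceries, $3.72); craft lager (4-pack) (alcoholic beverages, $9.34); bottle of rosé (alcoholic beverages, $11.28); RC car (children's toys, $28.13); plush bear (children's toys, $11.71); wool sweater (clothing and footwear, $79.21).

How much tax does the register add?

Storage bin $9.22: everything else → 3.25% → $0.30
Spiral notebook $5.69: everything else → 3.25% → $0.18
Running shoes $57.67: clothing and footwear → 0% → $0.00
Six-pack IPA $18.22: alcoholic beverages → 10.5% → $1.91
2% milk (gallon) $3.72: groceries → 10% → $0.37
Craft lager (4-pack) $9.34: alcoholic beverages → 10.5% → $0.98
Bottle of rosé $11.28: alcoholic beverages → 10.5% → $1.18
RC car $28.13: children's toys → 8.25% → $2.32
Plush bear $11.71: children's toys → 8.25% → $0.97
Wool sweater $79.21: clothing and footwear → 0% → $0.00
Total tax = $0.30 + $0.18 + $1.91 + $0.37 + $0.98 + $1.18 + $2.32 + $0.97 = $8.21

$8.21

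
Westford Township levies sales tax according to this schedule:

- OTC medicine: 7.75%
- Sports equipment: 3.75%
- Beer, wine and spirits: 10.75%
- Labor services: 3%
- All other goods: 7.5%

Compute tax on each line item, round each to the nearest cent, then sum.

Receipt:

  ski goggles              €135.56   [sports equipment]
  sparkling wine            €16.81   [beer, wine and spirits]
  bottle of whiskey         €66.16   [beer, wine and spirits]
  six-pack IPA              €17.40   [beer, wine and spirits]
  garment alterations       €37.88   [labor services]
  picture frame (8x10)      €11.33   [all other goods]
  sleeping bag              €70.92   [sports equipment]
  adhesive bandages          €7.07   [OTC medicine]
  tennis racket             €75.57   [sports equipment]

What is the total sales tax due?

€23.90

Ski goggles €135.56: sports equipment → 3.75% → €5.08
Sparkling wine €16.81: beer, wine and spirits → 10.75% → €1.81
Bottle of whiskey €66.16: beer, wine and spirits → 10.75% → €7.11
Six-pack IPA €17.40: beer, wine and spirits → 10.75% → €1.87
Garment alterations €37.88: labor services → 3% → €1.14
Picture frame (8x10) €11.33: all other goods → 7.5% → €0.85
Sleeping bag €70.92: sports equipment → 3.75% → €2.66
Adhesive bandages €7.07: OTC medicine → 7.75% → €0.55
Tennis racket €75.57: sports equipment → 3.75% → €2.83
Total tax = €5.08 + €1.81 + €7.11 + €1.87 + €1.14 + €0.85 + €2.66 + €0.55 + €2.83 = €23.90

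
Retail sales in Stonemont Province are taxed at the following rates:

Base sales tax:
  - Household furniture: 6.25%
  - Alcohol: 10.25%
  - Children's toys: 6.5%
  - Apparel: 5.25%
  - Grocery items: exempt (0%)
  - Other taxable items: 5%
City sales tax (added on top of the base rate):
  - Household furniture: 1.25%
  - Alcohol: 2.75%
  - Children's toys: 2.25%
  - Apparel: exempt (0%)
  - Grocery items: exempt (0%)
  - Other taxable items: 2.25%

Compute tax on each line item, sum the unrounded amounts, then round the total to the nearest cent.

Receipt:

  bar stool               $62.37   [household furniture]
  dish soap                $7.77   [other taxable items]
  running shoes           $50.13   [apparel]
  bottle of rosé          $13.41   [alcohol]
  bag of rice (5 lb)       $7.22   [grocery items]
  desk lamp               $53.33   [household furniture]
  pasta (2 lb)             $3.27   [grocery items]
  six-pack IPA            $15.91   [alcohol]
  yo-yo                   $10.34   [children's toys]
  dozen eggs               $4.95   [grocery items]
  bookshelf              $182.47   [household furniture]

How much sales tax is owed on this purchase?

Bar stool $62.37: household furniture → 6.25% + 1.25% city = 7.5% → $4.67775
Dish soap $7.77: other taxable items → 5% + 2.25% city = 7.25% → $0.563325
Running shoes $50.13: apparel → 5.25% + 0% city = 5.25% → $2.631825
Bottle of rosé $13.41: alcohol → 10.25% + 2.75% city = 13% → $1.7433
Bag of rice (5 lb) $7.22: grocery items → 0% + 0% city = 0% → $0.00
Desk lamp $53.33: household furniture → 6.25% + 1.25% city = 7.5% → $3.99975
Pasta (2 lb) $3.27: grocery items → 0% + 0% city = 0% → $0.00
Six-pack IPA $15.91: alcohol → 10.25% + 2.75% city = 13% → $2.0683
Yo-yo $10.34: children's toys → 6.5% + 2.25% city = 8.75% → $0.90475
Dozen eggs $4.95: grocery items → 0% + 0% city = 0% → $0.00
Bookshelf $182.47: household furniture → 6.25% + 1.25% city = 7.5% → $13.68525
Unrounded tax sum = $30.27425 → $30.27

$30.27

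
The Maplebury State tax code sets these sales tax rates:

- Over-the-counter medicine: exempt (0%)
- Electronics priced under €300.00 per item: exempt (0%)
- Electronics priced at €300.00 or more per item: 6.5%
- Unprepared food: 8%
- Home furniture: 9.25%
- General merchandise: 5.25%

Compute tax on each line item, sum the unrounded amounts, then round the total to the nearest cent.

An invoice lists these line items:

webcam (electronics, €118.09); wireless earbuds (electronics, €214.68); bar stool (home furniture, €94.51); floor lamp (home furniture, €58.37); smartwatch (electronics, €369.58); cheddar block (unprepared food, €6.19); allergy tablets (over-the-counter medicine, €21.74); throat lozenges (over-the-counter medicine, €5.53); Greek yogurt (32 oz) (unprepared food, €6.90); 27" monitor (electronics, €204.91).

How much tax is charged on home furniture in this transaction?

Bar stool €94.51: home furniture → 9.25% → €8.742175
Floor lamp €58.37: home furniture → 9.25% → €5.399225
Tax on home furniture: unrounded sum = €14.1414 → €14.14

€14.14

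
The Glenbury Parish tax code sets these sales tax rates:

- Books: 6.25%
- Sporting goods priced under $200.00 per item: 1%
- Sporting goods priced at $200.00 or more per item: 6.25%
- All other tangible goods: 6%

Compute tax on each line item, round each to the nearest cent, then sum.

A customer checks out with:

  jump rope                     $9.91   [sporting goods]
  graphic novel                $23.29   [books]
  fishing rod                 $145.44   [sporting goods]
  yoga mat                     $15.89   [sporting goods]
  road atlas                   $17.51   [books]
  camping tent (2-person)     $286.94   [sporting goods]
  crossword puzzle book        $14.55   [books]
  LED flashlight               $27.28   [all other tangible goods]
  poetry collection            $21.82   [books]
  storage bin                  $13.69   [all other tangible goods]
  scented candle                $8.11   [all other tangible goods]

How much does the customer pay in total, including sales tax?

Jump rope $9.91: sporting goods, under $200.00 → 1% → $0.10
Graphic novel $23.29: books → 6.25% → $1.46
Fishing rod $145.44: sporting goods, under $200.00 → 1% → $1.45
Yoga mat $15.89: sporting goods, under $200.00 → 1% → $0.16
Road atlas $17.51: books → 6.25% → $1.09
Camping tent (2-person) $286.94: sporting goods, $200.00 or more → 6.25% → $17.93
Crossword puzzle book $14.55: books → 6.25% → $0.91
LED flashlight $27.28: all other tangible goods → 6% → $1.64
Poetry collection $21.82: books → 6.25% → $1.36
Storage bin $13.69: all other tangible goods → 6% → $0.82
Scented candle $8.11: all other tangible goods → 6% → $0.49
Subtotal = $584.43; tax = $27.41; total due = $611.84

$611.84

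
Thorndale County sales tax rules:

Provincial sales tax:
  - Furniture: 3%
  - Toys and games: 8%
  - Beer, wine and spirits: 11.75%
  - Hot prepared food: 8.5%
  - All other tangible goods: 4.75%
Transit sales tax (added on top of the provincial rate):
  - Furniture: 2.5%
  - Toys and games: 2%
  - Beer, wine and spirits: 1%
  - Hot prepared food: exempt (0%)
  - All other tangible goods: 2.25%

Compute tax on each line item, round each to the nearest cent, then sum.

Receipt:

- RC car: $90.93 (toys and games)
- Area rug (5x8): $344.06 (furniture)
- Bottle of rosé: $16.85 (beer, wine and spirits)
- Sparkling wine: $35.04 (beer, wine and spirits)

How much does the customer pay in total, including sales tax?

RC car $90.93: toys and games → 8% + 2% transit = 10% → $9.09
Area rug (5x8) $344.06: furniture → 3% + 2.5% transit = 5.5% → $18.92
Bottle of rosé $16.85: beer, wine and spirits → 11.75% + 1% transit = 12.75% → $2.15
Sparkling wine $35.04: beer, wine and spirits → 11.75% + 1% transit = 12.75% → $4.47
Subtotal = $486.88; tax = $34.63; total due = $521.51

$521.51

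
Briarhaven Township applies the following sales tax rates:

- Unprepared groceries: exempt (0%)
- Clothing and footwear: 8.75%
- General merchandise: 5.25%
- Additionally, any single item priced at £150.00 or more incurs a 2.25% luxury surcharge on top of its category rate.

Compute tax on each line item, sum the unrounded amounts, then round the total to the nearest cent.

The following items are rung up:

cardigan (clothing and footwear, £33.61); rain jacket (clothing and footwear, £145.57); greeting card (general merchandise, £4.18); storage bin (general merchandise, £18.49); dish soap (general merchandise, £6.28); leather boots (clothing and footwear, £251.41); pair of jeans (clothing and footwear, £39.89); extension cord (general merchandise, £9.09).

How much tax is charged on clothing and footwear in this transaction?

Cardigan £33.61: clothing and footwear → 8.75% → £2.940875
Rain jacket £145.57: clothing and footwear → 8.75% → £12.737375
Leather boots £251.41: clothing and footwear → 8.75% + 2.25% surcharge = 11% → £27.6551
Pair of jeans £39.89: clothing and footwear → 8.75% → £3.490375
Tax on clothing and footwear: unrounded sum = £46.823725 → £46.82

£46.82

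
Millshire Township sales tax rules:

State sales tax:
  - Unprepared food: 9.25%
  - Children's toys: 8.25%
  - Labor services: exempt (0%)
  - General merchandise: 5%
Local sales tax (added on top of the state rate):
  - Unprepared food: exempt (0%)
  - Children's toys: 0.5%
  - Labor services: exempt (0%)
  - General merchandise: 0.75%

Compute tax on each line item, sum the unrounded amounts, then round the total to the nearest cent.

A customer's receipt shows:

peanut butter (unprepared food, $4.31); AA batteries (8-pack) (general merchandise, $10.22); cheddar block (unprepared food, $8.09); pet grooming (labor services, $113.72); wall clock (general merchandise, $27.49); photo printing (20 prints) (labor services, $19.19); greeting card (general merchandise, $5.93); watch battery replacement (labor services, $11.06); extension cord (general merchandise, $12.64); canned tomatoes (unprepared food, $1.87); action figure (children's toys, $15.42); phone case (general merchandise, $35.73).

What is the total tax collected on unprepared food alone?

$1.32

Peanut butter $4.31: unprepared food → 9.25% + 0% local = 9.25% → $0.398675
Cheddar block $8.09: unprepared food → 9.25% + 0% local = 9.25% → $0.748325
Canned tomatoes $1.87: unprepared food → 9.25% + 0% local = 9.25% → $0.172975
Tax on unprepared food: unrounded sum = $1.319975 → $1.32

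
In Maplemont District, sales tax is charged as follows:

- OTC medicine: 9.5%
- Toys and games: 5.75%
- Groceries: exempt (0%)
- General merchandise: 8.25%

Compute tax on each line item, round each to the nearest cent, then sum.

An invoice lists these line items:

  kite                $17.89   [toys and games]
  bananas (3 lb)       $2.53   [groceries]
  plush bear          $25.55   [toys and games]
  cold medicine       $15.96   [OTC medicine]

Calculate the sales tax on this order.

$4.02

Kite $17.89: toys and games → 5.75% → $1.03
Bananas (3 lb) $2.53: groceries → 0% → $0.00
Plush bear $25.55: toys and games → 5.75% → $1.47
Cold medicine $15.96: OTC medicine → 9.5% → $1.52
Total tax = $1.03 + $1.47 + $1.52 = $4.02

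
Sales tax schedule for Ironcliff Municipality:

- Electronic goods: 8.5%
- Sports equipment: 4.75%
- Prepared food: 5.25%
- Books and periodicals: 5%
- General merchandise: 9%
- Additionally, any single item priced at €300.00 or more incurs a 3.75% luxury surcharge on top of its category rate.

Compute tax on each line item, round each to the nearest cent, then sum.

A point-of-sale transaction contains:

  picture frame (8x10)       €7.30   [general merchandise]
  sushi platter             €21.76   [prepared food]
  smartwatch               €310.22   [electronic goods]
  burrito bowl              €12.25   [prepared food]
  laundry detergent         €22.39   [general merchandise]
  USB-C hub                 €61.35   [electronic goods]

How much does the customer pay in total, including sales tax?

€482.94

Picture frame (8x10) €7.30: general merchandise → 9% → €0.66
Sushi platter €21.76: prepared food → 5.25% → €1.14
Smartwatch €310.22: electronic goods → 8.5% + 3.75% surcharge = 12.25% → €38.00
Burrito bowl €12.25: prepared food → 5.25% → €0.64
Laundry detergent €22.39: general merchandise → 9% → €2.02
USB-C hub €61.35: electronic goods → 8.5% → €5.21
Subtotal = €435.27; tax = €47.67; total due = €482.94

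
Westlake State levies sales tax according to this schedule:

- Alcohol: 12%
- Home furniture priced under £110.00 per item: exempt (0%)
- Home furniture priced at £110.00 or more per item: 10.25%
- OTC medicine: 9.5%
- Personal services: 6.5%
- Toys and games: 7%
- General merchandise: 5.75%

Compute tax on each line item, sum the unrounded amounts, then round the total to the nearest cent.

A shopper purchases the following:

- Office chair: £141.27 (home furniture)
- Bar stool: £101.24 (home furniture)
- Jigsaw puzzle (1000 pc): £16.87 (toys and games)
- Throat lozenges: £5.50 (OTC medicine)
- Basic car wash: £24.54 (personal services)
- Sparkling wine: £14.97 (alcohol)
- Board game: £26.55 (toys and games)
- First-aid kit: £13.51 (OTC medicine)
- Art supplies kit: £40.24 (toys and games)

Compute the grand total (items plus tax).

Office chair £141.27: home furniture, £110.00 or more → 10.25% → £14.480175
Bar stool £101.24: home furniture, under £110.00 → 0% → £0.00
Jigsaw puzzle (1000 pc) £16.87: toys and games → 7% → £1.1809
Throat lozenges £5.50: OTC medicine → 9.5% → £0.5225
Basic car wash £24.54: personal services → 6.5% → £1.5951
Sparkling wine £14.97: alcohol → 12% → £1.7964
Board game £26.55: toys and games → 7% → £1.8585
First-aid kit £13.51: OTC medicine → 9.5% → £1.28345
Art supplies kit £40.24: toys and games → 7% → £2.8168
Subtotal = £384.69; unrounded tax = £25.533825 → £25.53; total due = £410.22

£410.22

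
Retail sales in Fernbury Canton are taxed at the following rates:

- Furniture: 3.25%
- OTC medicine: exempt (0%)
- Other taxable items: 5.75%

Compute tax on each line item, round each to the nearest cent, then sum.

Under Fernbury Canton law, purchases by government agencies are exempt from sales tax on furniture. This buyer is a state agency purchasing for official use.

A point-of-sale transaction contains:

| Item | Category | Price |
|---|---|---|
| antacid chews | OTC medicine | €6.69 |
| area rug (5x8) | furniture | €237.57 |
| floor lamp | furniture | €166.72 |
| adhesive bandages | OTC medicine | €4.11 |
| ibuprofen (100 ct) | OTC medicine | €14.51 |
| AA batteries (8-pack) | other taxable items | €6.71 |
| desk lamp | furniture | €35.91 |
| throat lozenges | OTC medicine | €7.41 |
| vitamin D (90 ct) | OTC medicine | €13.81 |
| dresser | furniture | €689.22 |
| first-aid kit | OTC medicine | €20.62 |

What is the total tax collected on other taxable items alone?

€0.39

AA batteries (8-pack) €6.71: other taxable items → 5.75% → €0.39
Tax on other taxable items = €0.39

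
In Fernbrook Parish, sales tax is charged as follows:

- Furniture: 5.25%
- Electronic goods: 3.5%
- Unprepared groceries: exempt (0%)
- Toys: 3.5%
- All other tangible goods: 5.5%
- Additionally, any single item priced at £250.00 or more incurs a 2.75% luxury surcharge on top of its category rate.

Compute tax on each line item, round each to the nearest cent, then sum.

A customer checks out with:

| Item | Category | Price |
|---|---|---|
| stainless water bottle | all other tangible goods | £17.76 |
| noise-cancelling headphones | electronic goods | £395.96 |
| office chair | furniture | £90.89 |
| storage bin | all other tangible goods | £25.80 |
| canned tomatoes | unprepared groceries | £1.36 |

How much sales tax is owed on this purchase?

£31.92

Stainless water bottle £17.76: all other tangible goods → 5.5% → £0.98
Noise-cancelling headphones £395.96: electronic goods → 3.5% + 2.75% surcharge = 6.25% → £24.75
Office chair £90.89: furniture → 5.25% → £4.77
Storage bin £25.80: all other tangible goods → 5.5% → £1.42
Canned tomatoes £1.36: unprepared groceries → 0% → £0.00
Total tax = £0.98 + £24.75 + £4.77 + £1.42 = £31.92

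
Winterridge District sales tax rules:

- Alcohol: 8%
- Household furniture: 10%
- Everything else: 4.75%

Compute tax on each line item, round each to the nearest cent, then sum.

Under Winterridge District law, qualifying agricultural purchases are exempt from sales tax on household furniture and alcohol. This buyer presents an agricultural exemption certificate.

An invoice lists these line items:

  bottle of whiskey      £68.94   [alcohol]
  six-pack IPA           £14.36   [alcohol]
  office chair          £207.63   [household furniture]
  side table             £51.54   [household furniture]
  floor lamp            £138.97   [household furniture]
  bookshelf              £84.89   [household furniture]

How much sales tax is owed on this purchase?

Bottle of whiskey £68.94: alcohol, buyer-exempt → 0% → £0.00
Six-pack IPA £14.36: alcohol, buyer-exempt → 0% → £0.00
Office chair £207.63: household furniture, buyer-exempt → 0% → £0.00
Side table £51.54: household furniture, buyer-exempt → 0% → £0.00
Floor lamp £138.97: household furniture, buyer-exempt → 0% → £0.00
Bookshelf £84.89: household furniture, buyer-exempt → 0% → £0.00
Total tax = £0.00

£0.00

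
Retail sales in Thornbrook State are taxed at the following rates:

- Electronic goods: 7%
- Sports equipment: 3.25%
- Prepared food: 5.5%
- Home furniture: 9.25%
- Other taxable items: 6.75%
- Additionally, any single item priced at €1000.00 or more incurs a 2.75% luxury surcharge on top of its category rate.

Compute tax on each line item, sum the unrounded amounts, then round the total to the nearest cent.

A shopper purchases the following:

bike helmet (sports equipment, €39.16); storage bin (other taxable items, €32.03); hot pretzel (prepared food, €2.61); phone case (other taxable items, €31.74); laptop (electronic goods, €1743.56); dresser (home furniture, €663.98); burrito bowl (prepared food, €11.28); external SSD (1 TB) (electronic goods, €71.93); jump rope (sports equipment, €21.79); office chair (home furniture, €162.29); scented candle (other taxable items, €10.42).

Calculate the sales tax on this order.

€259.21

Bike helmet €39.16: sports equipment → 3.25% → €1.2727
Storage bin €32.03: other taxable items → 6.75% → €2.162025
Hot pretzel €2.61: prepared food → 5.5% → €0.14355
Phone case €31.74: other taxable items → 6.75% → €2.14245
Laptop €1743.56: electronic goods → 7% + 2.75% surcharge = 9.75% → €169.9971
Dresser €663.98: home furniture → 9.25% → €61.41815
Burrito bowl €11.28: prepared food → 5.5% → €0.6204
External SSD (1 TB) €71.93: electronic goods → 7% → €5.0351
Jump rope €21.79: sports equipment → 3.25% → €0.708175
Office chair €162.29: home furniture → 9.25% → €15.011825
Scented candle €10.42: other taxable items → 6.75% → €0.70335
Unrounded tax sum = €259.214825 → €259.21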